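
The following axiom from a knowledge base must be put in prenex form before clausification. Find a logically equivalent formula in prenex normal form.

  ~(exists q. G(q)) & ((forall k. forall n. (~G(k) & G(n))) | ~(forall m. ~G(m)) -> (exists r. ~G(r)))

First replace A → B with ¬A ∨ B.
  ~(exists q. G(q)) & (~((forall k. forall n. (~G(k) & G(n))) | ~(forall m. ~G(m))) | (exists r. ~G(r)))
Drive negations inward (¬∀x A ≡ ∃x ¬A, ¬∃x A ≡ ∀x ¬A, De Morgan for ∧/∨):
  (forall q. ~G(q)) & ((exists k. exists n. (G(k) | ~G(n))) & (forall m. ~G(m)) | (exists r. ~G(r)))
All bound variables are already distinct, so no renaming is needed.
Pull the quantifiers to the front (each side's bound variable is not free in the other side):
  forall q. exists k. exists n. forall m. exists r. (~G(q) & ((G(k) | ~G(n)) & ~G(m) | ~G(r)))

forall q. exists k. exists n. forall m. exists r. (~G(q) & ((G(k) | ~G(n)) & ~G(m) | ~G(r)))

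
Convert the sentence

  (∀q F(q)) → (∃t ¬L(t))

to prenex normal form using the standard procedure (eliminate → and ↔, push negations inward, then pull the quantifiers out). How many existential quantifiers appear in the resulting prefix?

First replace A → B with ¬A ∨ B.
  ¬(∀q F(q)) ∨ (∃t ¬L(t))
Drive negations inward (¬∀x A ≡ ∃x ¬A, ¬∃x A ≡ ∀x ¬A, De Morgan for ∧/∨):
  (∃q ¬F(q)) ∨ (∃t ¬L(t))
Extract every quantifier outward, since the variables are now distinct and don't occur free across branches:
  ∃q ∃t (¬F(q) ∨ ¬L(t))
The prefix is ∃q ∃t: 0 universal, 2 existential.

2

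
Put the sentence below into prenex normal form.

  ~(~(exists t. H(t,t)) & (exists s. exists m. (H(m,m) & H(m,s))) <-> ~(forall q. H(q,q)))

forall t. exists s. exists m. forall q. exists u. exists p. forall r. forall v. (~H(t,t) & H(m,m) & H(m,s) & H(q,q) | ~H(u,u) & (H(p,p) | ~H(v,v) | ~H(v,r)))

First replace A → B with ¬A ∨ B; A ↔ B as (¬A ∨ B) ∧ (¬B ∨ A).
  ~((~(~(exists t. H(t,t)) & (exists s. exists m. (H(m,m) & H(m,s)))) | ~(forall q. H(q,q))) & (~~(forall q. H(q,q)) | ~(exists t. H(t,t)) & (exists s. exists m. (H(m,m) & H(m,s)))))
Drive negations inward (¬∀x A ≡ ∃x ¬A, ¬∃x A ≡ ∀x ¬A, De Morgan for ∧/∨):
  (forall t. ~H(t,t)) & (exists s. exists m. (H(m,m) & H(m,s))) & (forall q. H(q,q)) | (exists q. ~H(q,q)) & ((exists t. H(t,t)) | (forall s. forall m. (~H(m,m) | ~H(m,s))))
Standardize variables apart so no two quantifiers bind the same name: q↦u, t↦p, s↦r, m↦v.
  (forall t. ~H(t,t)) & (exists s. exists m. (H(m,m) & H(m,s))) & (forall q. H(q,q)) | (exists u. ~H(u,u)) & ((exists p. H(p,p)) | (forall r. forall v. (~H(v,v) | ~H(v,r))))
Finally move all quantifiers to the prefix:
  forall t. exists s. exists m. forall q. exists u. exists p. forall r. forall v. (~H(t,t) & H(m,m) & H(m,s) & H(q,q) | ~H(u,u) & (H(p,p) | ~H(v,v) | ~H(v,r)))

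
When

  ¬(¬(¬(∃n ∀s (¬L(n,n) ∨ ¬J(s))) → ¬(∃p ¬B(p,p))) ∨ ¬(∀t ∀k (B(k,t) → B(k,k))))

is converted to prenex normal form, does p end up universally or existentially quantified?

Rewrite implications/biconditionals: A → B as ¬A ∨ B.
  ¬(¬(¬¬(∃n ∀s (¬L(n,n) ∨ ¬J(s))) ∨ ¬(∃p ¬B(p,p))) ∨ ¬(∀t ∀k (¬B(k,t) ∨ B(k,k))))
Drive negations inward (¬∀x A ≡ ∃x ¬A, ¬∃x A ≡ ∀x ¬A, De Morgan for ∧/∨):
  ((∃n ∀s (¬L(n,n) ∨ ¬J(s))) ∨ (∀p B(p,p))) ∧ (∀t ∀k (¬B(k,t) ∨ B(k,k)))
Finally move all quantifiers to the prefix:
  ∃n ∀s ∀p ∀t ∀k ((¬L(n,n) ∨ ¬J(s) ∨ B(p,p)) ∧ (¬B(k,t) ∨ B(k,k)))
The quantifier ∃p sits under an odd number of negations (counting the antecedent side of each →), so it flips to ∀p.

universal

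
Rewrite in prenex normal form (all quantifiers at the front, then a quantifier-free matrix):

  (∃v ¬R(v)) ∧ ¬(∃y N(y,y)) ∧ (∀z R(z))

Move each ¬ inward, flipping quantifiers it crosses:
  (∃v ¬R(v)) ∧ (∀y ¬N(y,y)) ∧ (∀z R(z))
Pull the quantifiers to the front (each side's bound variable is not free in the other side):
  ∃v ∀y ∀z (¬R(v) ∧ ¬N(y,y) ∧ R(z))

∃v ∀y ∀z (¬R(v) ∧ ¬N(y,y) ∧ R(z))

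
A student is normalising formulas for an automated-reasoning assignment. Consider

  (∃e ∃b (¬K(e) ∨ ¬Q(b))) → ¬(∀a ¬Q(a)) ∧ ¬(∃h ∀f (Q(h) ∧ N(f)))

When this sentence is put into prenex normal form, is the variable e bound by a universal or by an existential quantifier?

universal

Eliminate → and ↔ using ¬ and ∨.
  ¬(∃e ∃b (¬K(e) ∨ ¬Q(b))) ∨ ¬(∀a ¬Q(a)) ∧ ¬(∃h ∀f (Q(h) ∧ N(f)))
Push ¬ through the quantifiers and connectives to reach negation normal form:
  (∀e ∀b (K(e) ∧ Q(b))) ∨ (∃a Q(a)) ∧ (∀h ∃f (¬Q(h) ∨ ¬N(f)))
Pull the quantifiers to the front (each side's bound variable is not free in the other side):
  ∀e ∀b ∃a ∀h ∃f (K(e) ∧ Q(b) ∨ Q(a) ∧ (¬Q(h) ∨ ¬N(f)))
The quantifier ∃e sits under an odd number of negations (counting the antecedent side of each →), so it flips to ∀e.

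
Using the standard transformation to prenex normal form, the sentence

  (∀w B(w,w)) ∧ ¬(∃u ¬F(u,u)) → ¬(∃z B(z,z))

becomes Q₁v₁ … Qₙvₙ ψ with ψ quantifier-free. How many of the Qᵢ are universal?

Rewrite implications/biconditionals: A → B as ¬A ∨ B.
  ¬((∀w B(w,w)) ∧ ¬(∃u ¬F(u,u))) ∨ ¬(∃z B(z,z))
Move each ¬ inward, flipping quantifiers it crosses:
  (∃w ¬B(w,w)) ∨ (∃u ¬F(u,u)) ∨ (∀z ¬B(z,z))
All bound variables are already distinct, so no renaming is needed.
Extract every quantifier outward, since the variables are now distinct and don't occur free across branches:
  ∃w ∃u ∀z (¬B(w,w) ∨ ¬F(u,u) ∨ ¬B(z,z))
The prefix is ∃w ∃u ∀z: 1 universal, 2 existential.

1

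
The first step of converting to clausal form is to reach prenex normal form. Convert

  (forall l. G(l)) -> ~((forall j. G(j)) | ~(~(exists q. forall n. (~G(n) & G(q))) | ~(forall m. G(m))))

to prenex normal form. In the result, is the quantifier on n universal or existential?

existential

Eliminate → and ↔ using ¬ and ∨.
  ~(forall l. G(l)) | ~((forall j. G(j)) | ~(~(exists q. forall n. (~G(n) & G(q))) | ~(forall m. G(m))))
Drive negations inward (¬∀x A ≡ ∃x ¬A, ¬∃x A ≡ ∀x ¬A, De Morgan for ∧/∨):
  (exists l. ~G(l)) | (exists j. ~G(j)) & ((forall q. exists n. (G(n) | ~G(q))) | (exists m. ~G(m)))
Pull the quantifiers to the front (each side's bound variable is not free in the other side):
  exists l. exists j. forall q. exists n. exists m. (~G(l) | ~G(j) & (G(n) | ~G(q) | ~G(m)))
The quantifier forall n sits under an odd number of negations (counting the antecedent side of each →), so it flips to exists n.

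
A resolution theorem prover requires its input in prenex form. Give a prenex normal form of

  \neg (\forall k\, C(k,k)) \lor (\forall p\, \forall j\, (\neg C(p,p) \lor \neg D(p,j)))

\exists k\, \forall p\, \forall j\, (\neg C(k,k) \lor \neg C(p,p) \lor \neg D(p,j))

Drive negations inward (¬∀x A ≡ ∃x ¬A, ¬∃x A ≡ ∀x ¬A, De Morgan for ∧/∨):
  (\exists k\, \neg C(k,k)) \lor (\forall p\, \forall j\, (\neg C(p,p) \lor \neg D(p,j)))
All bound variables are already distinct, so no renaming is needed.
Finally move all quantifiers to the prefix:
  \exists k\, \forall p\, \forall j\, (\neg C(k,k) \lor \neg C(p,p) \lor \neg D(p,j))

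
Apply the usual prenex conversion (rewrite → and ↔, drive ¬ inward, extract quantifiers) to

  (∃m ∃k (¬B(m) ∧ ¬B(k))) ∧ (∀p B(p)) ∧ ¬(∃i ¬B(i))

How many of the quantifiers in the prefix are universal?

Move each ¬ inward, flipping quantifiers it crosses:
  (∃m ∃k (¬B(m) ∧ ¬B(k))) ∧ (∀p B(p)) ∧ (∀i B(i))
All bound variables are already distinct, so no renaming is needed.
Pull the quantifiers to the front (each side's bound variable is not free in the other side):
  ∃m ∃k ∀p ∀i (¬B(m) ∧ ¬B(k) ∧ B(p) ∧ B(i))
The prefix is ∃m ∃k ∀p ∀i: 2 universal, 2 existential.

2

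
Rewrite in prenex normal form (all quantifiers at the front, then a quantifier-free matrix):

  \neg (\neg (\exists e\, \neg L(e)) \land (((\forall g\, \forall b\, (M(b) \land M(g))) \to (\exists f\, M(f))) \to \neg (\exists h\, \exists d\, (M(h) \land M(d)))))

First replace A → B with ¬A ∨ B.
  \neg (\neg (\exists e\, \neg L(e)) \land (\neg (\neg (\forall g\, \forall b\, (M(b) \land M(g))) \lor (\exists f\, M(f))) \lor \neg (\exists h\, \exists d\, (M(h) \land M(d)))))
Drive negations inward (¬∀x A ≡ ∃x ¬A, ¬∃x A ≡ ∀x ¬A, De Morgan for ∧/∨):
  (\exists e\, \neg L(e)) \lor ((\exists g\, \exists b\, (\neg M(b) \lor \neg M(g))) \lor (\exists f\, M(f))) \land (\exists h\, \exists d\, (M(h) \land M(d)))
All bound variables are already distinct, so no renaming is needed.
Finally move all quantifiers to the prefix:
  \exists e\, \exists g\, \exists b\, \exists f\, \exists h\, \exists d\, (\neg L(e) \lor (\neg M(b) \lor \neg M(g) \lor M(f)) \land M(h) \land M(d))

\exists e\, \exists g\, \exists b\, \exists f\, \exists h\, \exists d\, (\neg L(e) \lor (\neg M(b) \lor \neg M(g) \lor M(f)) \land M(h) \land M(d))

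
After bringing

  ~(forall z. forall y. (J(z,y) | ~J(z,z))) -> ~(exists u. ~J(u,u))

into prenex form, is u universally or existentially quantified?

Eliminate → and ↔ using ¬ and ∨.
  ~~(forall z. forall y. (J(z,y) | ~J(z,z))) | ~(exists u. ~J(u,u))
Drive negations inward (¬∀x A ≡ ∃x ¬A, ¬∃x A ≡ ∀x ¬A, De Morgan for ∧/∨):
  (forall z. forall y. (J(z,y) | ~J(z,z))) | (forall u. J(u,u))
Pull the quantifiers to the front (each side's bound variable is not free in the other side):
  forall z. forall y. forall u. (J(z,y) | ~J(z,z) | J(u,u))
The quantifier exists u sits under an odd number of negations (counting the antecedent side of each →), so it flips to forall u.

universal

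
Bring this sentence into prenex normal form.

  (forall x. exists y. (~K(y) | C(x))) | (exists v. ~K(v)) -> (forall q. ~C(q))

exists x. forall y. forall v. forall q. (K(y) & ~C(x) & K(v) | ~C(q))

Rewrite implications/biconditionals: A → B as ¬A ∨ B.
  ~((forall x. exists y. (~K(y) | C(x))) | (exists v. ~K(v))) | (forall q. ~C(q))
Push ¬ through the quantifiers and connectives to reach negation normal form:
  (exists x. forall y. (K(y) & ~C(x))) & (forall v. K(v)) | (forall q. ~C(q))
Extract every quantifier outward, since the variables are now distinct and don't occur free across branches:
  exists x. forall y. forall v. forall q. (K(y) & ~C(x) & K(v) | ~C(q))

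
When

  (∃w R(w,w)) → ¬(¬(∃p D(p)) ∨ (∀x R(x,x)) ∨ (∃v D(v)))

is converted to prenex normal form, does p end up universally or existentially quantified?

existential

First replace A → B with ¬A ∨ B.
  ¬(∃w R(w,w)) ∨ ¬(¬(∃p D(p)) ∨ (∀x R(x,x)) ∨ (∃v D(v)))
Push ¬ through the quantifiers and connectives to reach negation normal form:
  (∀w ¬R(w,w)) ∨ (∃p D(p)) ∧ (∃x ¬R(x,x)) ∧ (∀v ¬D(v))
All bound variables are already distinct, so no renaming is needed.
Finally move all quantifiers to the prefix:
  ∀w ∃p ∃x ∀v (¬R(w,w) ∨ D(p) ∧ ¬R(x,x) ∧ ¬D(v))
The quantifier ∃p sits under an even number of negations (counting the antecedent side of each →), so it remains existential.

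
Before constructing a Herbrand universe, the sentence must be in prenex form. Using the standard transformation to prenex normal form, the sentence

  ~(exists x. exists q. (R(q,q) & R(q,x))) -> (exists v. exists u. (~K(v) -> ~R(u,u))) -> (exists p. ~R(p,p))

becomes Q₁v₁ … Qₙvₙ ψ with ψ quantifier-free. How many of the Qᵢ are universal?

Rewrite implications/biconditionals: A → B as ¬A ∨ B.
  ~~(exists x. exists q. (R(q,q) & R(q,x))) | ~(exists v. exists u. (~~K(v) | ~R(u,u))) | (exists p. ~R(p,p))
Drive negations inward (¬∀x A ≡ ∃x ¬A, ¬∃x A ≡ ∀x ¬A, De Morgan for ∧/∨):
  (exists x. exists q. (R(q,q) & R(q,x))) | (forall v. forall u. (~K(v) & R(u,u))) | (exists p. ~R(p,p))
All bound variables are already distinct, so no renaming is needed.
Pull the quantifiers to the front (each side's bound variable is not free in the other side):
  exists x. exists q. forall v. forall u. exists p. (R(q,q) & R(q,x) | ~K(v) & R(u,u) | ~R(p,p))
The prefix is exists x exists q forall v forall u exists p: 2 universal, 3 existential.

2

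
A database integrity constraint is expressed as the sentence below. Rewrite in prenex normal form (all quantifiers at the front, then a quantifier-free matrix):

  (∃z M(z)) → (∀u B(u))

∀z ∀u (¬M(z) ∨ B(u))

Rewrite implications/biconditionals: A → B as ¬A ∨ B.
  ¬(∃z M(z)) ∨ (∀u B(u))
Drive negations inward (¬∀x A ≡ ∃x ¬A, ¬∃x A ≡ ∀x ¬A, De Morgan for ∧/∨):
  (∀z ¬M(z)) ∨ (∀u B(u))
Finally move all quantifiers to the prefix:
  ∀z ∀u (¬M(z) ∨ B(u))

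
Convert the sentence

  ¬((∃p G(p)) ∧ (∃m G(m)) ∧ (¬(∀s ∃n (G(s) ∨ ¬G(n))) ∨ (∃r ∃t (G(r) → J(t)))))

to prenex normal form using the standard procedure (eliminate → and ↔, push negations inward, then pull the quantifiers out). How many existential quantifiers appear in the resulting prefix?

1

First replace A → B with ¬A ∨ B.
  ¬((∃p G(p)) ∧ (∃m G(m)) ∧ (¬(∀s ∃n (G(s) ∨ ¬G(n))) ∨ (∃r ∃t (¬G(r) ∨ J(t)))))
Move each ¬ inward, flipping quantifiers it crosses:
  (∀p ¬G(p)) ∨ (∀m ¬G(m)) ∨ (∀s ∃n (G(s) ∨ ¬G(n))) ∧ (∀r ∀t (G(r) ∧ ¬J(t)))
All bound variables are already distinct, so no renaming is needed.
Finally move all quantifiers to the prefix:
  ∀p ∀m ∀s ∃n ∀r ∀t (¬G(p) ∨ ¬G(m) ∨ (G(s) ∨ ¬G(n)) ∧ G(r) ∧ ¬J(t))
The prefix is ∀p ∀m ∀s ∃n ∀r ∀t: 5 universal, 1 existential.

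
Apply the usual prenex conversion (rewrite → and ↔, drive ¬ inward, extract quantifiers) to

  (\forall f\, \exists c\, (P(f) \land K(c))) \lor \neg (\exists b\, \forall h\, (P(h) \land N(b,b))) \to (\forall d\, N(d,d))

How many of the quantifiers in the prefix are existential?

First replace A → B with ¬A ∨ B.
  \neg ((\forall f\, \exists c\, (P(f) \land K(c))) \lor \neg (\exists b\, \forall h\, (P(h) \land N(b,b)))) \lor (\forall d\, N(d,d))
Push ¬ through the quantifiers and connectives to reach negation normal form:
  (\exists f\, \forall c\, (\neg P(f) \lor \neg K(c))) \land (\exists b\, \forall h\, (P(h) \land N(b,b))) \lor (\forall d\, N(d,d))
All bound variables are already distinct, so no renaming is needed.
Pull the quantifiers to the front (each side's bound variable is not free in the other side):
  \exists f\, \forall c\, \exists b\, \forall h\, \forall d\, ((\neg P(f) \lor \neg K(c)) \land P(h) \land N(b,b) \lor N(d,d))
The prefix is \exists f \forall c \exists b \forall h \forall d: 3 universal, 2 existential.

2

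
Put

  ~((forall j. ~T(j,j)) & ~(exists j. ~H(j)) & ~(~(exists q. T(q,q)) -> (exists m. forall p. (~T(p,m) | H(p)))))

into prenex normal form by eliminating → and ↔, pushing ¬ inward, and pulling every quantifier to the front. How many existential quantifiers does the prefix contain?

Eliminate → and ↔ using ¬ and ∨.
  ~((forall j. ~T(j,j)) & ~(exists j. ~H(j)) & ~(~~(exists q. T(q,q)) | (exists m. forall p. (~T(p,m) | H(p)))))
Move each ¬ inward, flipping quantifiers it crosses:
  (exists j. T(j,j)) | (exists j. ~H(j)) | (exists q. T(q,q)) | (exists m. forall p. (~T(p,m) | H(p)))
Rename bound variables to avoid capture: j↦u.
  (exists j. T(j,j)) | (exists u. ~H(u)) | (exists q. T(q,q)) | (exists m. forall p. (~T(p,m) | H(p)))
Pull the quantifiers to the front (each side's bound variable is not free in the other side):
  exists j. exists u. exists q. exists m. forall p. (T(j,j) | ~H(u) | T(q,q) | ~T(p,m) | H(p))
The prefix is exists j exists u exists q exists m forall p: 1 universal, 4 existential.

4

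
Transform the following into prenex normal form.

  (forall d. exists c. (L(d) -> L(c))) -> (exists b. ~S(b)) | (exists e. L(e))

exists d. forall c. exists b. exists e. (L(d) & ~L(c) | ~S(b) | L(e))

First replace A → B with ¬A ∨ B.
  ~(forall d. exists c. (~L(d) | L(c))) | (exists b. ~S(b)) | (exists e. L(e))
Push ¬ through the quantifiers and connectives to reach negation normal form:
  (exists d. forall c. (L(d) & ~L(c))) | (exists b. ~S(b)) | (exists e. L(e))
All bound variables are already distinct, so no renaming is needed.
Finally move all quantifiers to the prefix:
  exists d. forall c. exists b. exists e. (L(d) & ~L(c) | ~S(b) | L(e))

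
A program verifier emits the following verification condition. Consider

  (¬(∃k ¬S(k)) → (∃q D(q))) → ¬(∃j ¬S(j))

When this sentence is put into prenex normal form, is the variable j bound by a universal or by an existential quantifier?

First replace A → B with ¬A ∨ B.
  ¬(¬¬(∃k ¬S(k)) ∨ (∃q D(q))) ∨ ¬(∃j ¬S(j))
Drive negations inward (¬∀x A ≡ ∃x ¬A, ¬∃x A ≡ ∀x ¬A, De Morgan for ∧/∨):
  (∀k S(k)) ∧ (∀q ¬D(q)) ∨ (∀j S(j))
Extract every quantifier outward, since the variables are now distinct and don't occur free across branches:
  ∀k ∀q ∀j (S(k) ∧ ¬D(q) ∨ S(j))
The quantifier ∃j sits under an odd number of negations (counting the antecedent side of each →), so it flips to ∀j.

universal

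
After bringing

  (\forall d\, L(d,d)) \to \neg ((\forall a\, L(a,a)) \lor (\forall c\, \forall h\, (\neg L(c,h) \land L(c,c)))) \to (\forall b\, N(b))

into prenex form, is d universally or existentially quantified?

existential

Eliminate → and ↔ using ¬ and ∨.
  \neg (\forall d\, L(d,d)) \lor \neg \neg ((\forall a\, L(a,a)) \lor (\forall c\, \forall h\, (\neg L(c,h) \land L(c,c)))) \lor (\forall b\, N(b))
Move each ¬ inward, flipping quantifiers it crosses:
  (\exists d\, \neg L(d,d)) \lor (\forall a\, L(a,a)) \lor (\forall c\, \forall h\, (\neg L(c,h) \land L(c,c))) \lor (\forall b\, N(b))
All bound variables are already distinct, so no renaming is needed.
Extract every quantifier outward, since the variables are now distinct and don't occur free across branches:
  \exists d\, \forall a\, \forall c\, \forall h\, \forall b\, (\neg L(d,d) \lor L(a,a) \lor \neg L(c,h) \land L(c,c) \lor N(b))
The quantifier \forall d sits under an odd number of negations (counting the antecedent side of each →), so it flips to \exists d.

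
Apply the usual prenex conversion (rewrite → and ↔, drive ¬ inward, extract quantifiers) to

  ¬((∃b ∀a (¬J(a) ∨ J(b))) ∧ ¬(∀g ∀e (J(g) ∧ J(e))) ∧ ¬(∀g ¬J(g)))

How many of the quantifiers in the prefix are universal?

4

Push ¬ through the quantifiers and connectives to reach negation normal form:
  (∀b ∃a (J(a) ∧ ¬J(b))) ∨ (∀g ∀e (J(g) ∧ J(e))) ∨ (∀g ¬J(g))
Give each quantifier a distinct variable: g↦x1.
  (∀b ∃a (J(a) ∧ ¬J(b))) ∨ (∀g ∀e (J(g) ∧ J(e))) ∨ (∀x1 ¬J(x1))
Pull the quantifiers to the front (each side's bound variable is not free in the other side):
  ∀b ∃a ∀g ∀e ∀x1 (J(a) ∧ ¬J(b) ∨ J(g) ∧ J(e) ∨ ¬J(x1))
The prefix is ∀b ∃a ∀g ∀e ∀x1: 4 universal, 1 existential.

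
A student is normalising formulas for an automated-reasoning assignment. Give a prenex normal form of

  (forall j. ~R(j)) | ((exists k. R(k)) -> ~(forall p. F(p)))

forall j. forall k. exists p. (~R(j) | ~R(k) | ~F(p))

Eliminate → and ↔ using ¬ and ∨.
  (forall j. ~R(j)) | ~(exists k. R(k)) | ~(forall p. F(p))
Push ¬ through the quantifiers and connectives to reach negation normal form:
  (forall j. ~R(j)) | (forall k. ~R(k)) | (exists p. ~F(p))
All bound variables are already distinct, so no renaming is needed.
Extract every quantifier outward, since the variables are now distinct and don't occur free across branches:
  forall j. forall k. exists p. (~R(j) | ~R(k) | ~F(p))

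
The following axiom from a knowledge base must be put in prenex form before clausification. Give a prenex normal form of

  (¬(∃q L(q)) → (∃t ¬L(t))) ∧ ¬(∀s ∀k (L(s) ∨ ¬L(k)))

∃q ∃t ∃s ∃k ((L(q) ∨ ¬L(t)) ∧ ¬L(s) ∧ L(k))

Rewrite implications/biconditionals: A → B as ¬A ∨ B.
  (¬¬(∃q L(q)) ∨ (∃t ¬L(t))) ∧ ¬(∀s ∀k (L(s) ∨ ¬L(k)))
Push ¬ through the quantifiers and connectives to reach negation normal form:
  ((∃q L(q)) ∨ (∃t ¬L(t))) ∧ (∃s ∃k (¬L(s) ∧ L(k)))
All bound variables are already distinct, so no renaming is needed.
Pull the quantifiers to the front (each side's bound variable is not free in the other side):
  ∃q ∃t ∃s ∃k ((L(q) ∨ ¬L(t)) ∧ ¬L(s) ∧ L(k))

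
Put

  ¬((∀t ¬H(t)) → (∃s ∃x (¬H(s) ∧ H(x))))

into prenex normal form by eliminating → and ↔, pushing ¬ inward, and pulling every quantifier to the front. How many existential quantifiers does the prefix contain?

0

Eliminate → and ↔ using ¬ and ∨.
  ¬(¬(∀t ¬H(t)) ∨ (∃s ∃x (¬H(s) ∧ H(x))))
Move each ¬ inward, flipping quantifiers it crosses:
  (∀t ¬H(t)) ∧ (∀s ∀x (H(s) ∨ ¬H(x)))
All bound variables are already distinct, so no renaming is needed.
Extract every quantifier outward, since the variables are now distinct and don't occur free across branches:
  ∀t ∀s ∀x (¬H(t) ∧ (H(s) ∨ ¬H(x)))
The prefix is ∀t ∀s ∀x: 3 universal, 0 existential.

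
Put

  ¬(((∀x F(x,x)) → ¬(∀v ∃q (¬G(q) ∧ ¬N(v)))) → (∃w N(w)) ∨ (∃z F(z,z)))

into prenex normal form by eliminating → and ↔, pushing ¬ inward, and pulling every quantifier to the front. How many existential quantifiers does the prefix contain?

2

First replace A → B with ¬A ∨ B.
  ¬(¬(¬(∀x F(x,x)) ∨ ¬(∀v ∃q (¬G(q) ∧ ¬N(v)))) ∨ (∃w N(w)) ∨ (∃z F(z,z)))
Move each ¬ inward, flipping quantifiers it crosses:
  ((∃x ¬F(x,x)) ∨ (∃v ∀q (G(q) ∨ N(v)))) ∧ (∀w ¬N(w)) ∧ (∀z ¬F(z,z))
Pull the quantifiers to the front (each side's bound variable is not free in the other side):
  ∃x ∃v ∀q ∀w ∀z ((¬F(x,x) ∨ G(q) ∨ N(v)) ∧ ¬N(w) ∧ ¬F(z,z))
The prefix is ∃x ∃v ∀q ∀w ∀z: 3 universal, 2 existential.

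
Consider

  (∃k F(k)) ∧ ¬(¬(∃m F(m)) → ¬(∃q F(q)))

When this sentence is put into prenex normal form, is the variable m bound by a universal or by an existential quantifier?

universal

First replace A → B with ¬A ∨ B.
  (∃k F(k)) ∧ ¬(¬¬(∃m F(m)) ∨ ¬(∃q F(q)))
Drive negations inward (¬∀x A ≡ ∃x ¬A, ¬∃x A ≡ ∀x ¬A, De Morgan for ∧/∨):
  (∃k F(k)) ∧ (∀m ¬F(m)) ∧ (∃q F(q))
All bound variables are already distinct, so no renaming is needed.
Extract every quantifier outward, since the variables are now distinct and don't occur free across branches:
  ∃k ∀m ∃q (F(k) ∧ ¬F(m) ∧ F(q))
The quantifier ∃m sits under an odd number of negations (counting the antecedent side of each →), so it flips to ∀m.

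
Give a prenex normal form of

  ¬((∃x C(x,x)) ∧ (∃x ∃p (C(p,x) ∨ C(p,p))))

Drive negations inward (¬∀x A ≡ ∃x ¬A, ¬∃x A ≡ ∀x ¬A, De Morgan for ∧/∨):
  (∀x ¬C(x,x)) ∨ (∀x ∀p (¬C(p,x) ∧ ¬C(p,p)))
Standardize variables apart so no two quantifiers bind the same name: x↦y.
  (∀x ¬C(x,x)) ∨ (∀y ∀p (¬C(p,y) ∧ ¬C(p,p)))
Extract every quantifier outward, since the variables are now distinct and don't occur free across branches:
  ∀x ∀y ∀p (¬C(x,x) ∨ ¬C(p,y) ∧ ¬C(p,p))

∀x ∀y ∀p (¬C(x,x) ∨ ¬C(p,y) ∧ ¬C(p,p))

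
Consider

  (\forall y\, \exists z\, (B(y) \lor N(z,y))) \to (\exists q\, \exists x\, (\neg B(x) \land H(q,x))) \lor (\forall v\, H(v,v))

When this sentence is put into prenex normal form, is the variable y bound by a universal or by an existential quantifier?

existential

Rewrite implications/biconditionals: A → B as ¬A ∨ B.
  \neg (\forall y\, \exists z\, (B(y) \lor N(z,y))) \lor (\exists q\, \exists x\, (\neg B(x) \land H(q,x))) \lor (\forall v\, H(v,v))
Drive negations inward (¬∀x A ≡ ∃x ¬A, ¬∃x A ≡ ∀x ¬A, De Morgan for ∧/∨):
  (\exists y\, \forall z\, (\neg B(y) \land \neg N(z,y))) \lor (\exists q\, \exists x\, (\neg B(x) \land H(q,x))) \lor (\forall v\, H(v,v))
Finally move all quantifiers to the prefix:
  \exists y\, \forall z\, \exists q\, \exists x\, \forall v\, (\neg B(y) \land \neg N(z,y) \lor \neg B(x) \land H(q,x) \lor H(v,v))
The quantifier \forall y sits under an odd number of negations (counting the antecedent side of each →), so it flips to \exists y.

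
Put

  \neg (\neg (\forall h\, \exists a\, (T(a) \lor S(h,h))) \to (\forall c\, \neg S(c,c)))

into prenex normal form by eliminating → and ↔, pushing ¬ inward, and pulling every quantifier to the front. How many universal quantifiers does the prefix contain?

1

Rewrite implications/biconditionals: A → B as ¬A ∨ B.
  \neg (\neg \neg (\forall h\, \exists a\, (T(a) \lor S(h,h))) \lor (\forall c\, \neg S(c,c)))
Move each ¬ inward, flipping quantifiers it crosses:
  (\exists h\, \forall a\, (\neg T(a) \land \neg S(h,h))) \land (\exists c\, S(c,c))
All bound variables are already distinct, so no renaming is needed.
Pull the quantifiers to the front (each side's bound variable is not free in the other side):
  \exists h\, \forall a\, \exists c\, (\neg T(a) \land \neg S(h,h) \land S(c,c))
The prefix is \exists h \forall a \exists c: 1 universal, 2 existential.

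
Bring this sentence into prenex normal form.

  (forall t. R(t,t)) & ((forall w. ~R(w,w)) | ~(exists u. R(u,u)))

forall t. forall w. forall u. (R(t,t) & (~R(w,w) | ~R(u,u)))

Drive negations inward (¬∀x A ≡ ∃x ¬A, ¬∃x A ≡ ∀x ¬A, De Morgan for ∧/∨):
  (forall t. R(t,t)) & ((forall w. ~R(w,w)) | (forall u. ~R(u,u)))
All bound variables are already distinct, so no renaming is needed.
Finally move all quantifiers to the prefix:
  forall t. forall w. forall u. (R(t,t) & (~R(w,w) | ~R(u,u)))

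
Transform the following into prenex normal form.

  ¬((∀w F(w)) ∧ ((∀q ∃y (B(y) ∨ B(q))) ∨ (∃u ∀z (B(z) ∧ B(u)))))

∃w ∃q ∀y ∀u ∃z (¬F(w) ∨ ¬B(y) ∧ ¬B(q) ∧ (¬B(z) ∨ ¬B(u)))

Drive negations inward (¬∀x A ≡ ∃x ¬A, ¬∃x A ≡ ∀x ¬A, De Morgan for ∧/∨):
  (∃w ¬F(w)) ∨ (∃q ∀y (¬B(y) ∧ ¬B(q))) ∧ (∀u ∃z (¬B(z) ∨ ¬B(u)))
Extract every quantifier outward, since the variables are now distinct and don't occur free across branches:
  ∃w ∃q ∀y ∀u ∃z (¬F(w) ∨ ¬B(y) ∧ ¬B(q) ∧ (¬B(z) ∨ ¬B(u)))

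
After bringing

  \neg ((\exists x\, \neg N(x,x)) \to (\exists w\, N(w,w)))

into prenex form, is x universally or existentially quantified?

Eliminate → and ↔ using ¬ and ∨.
  \neg (\neg (\exists x\, \neg N(x,x)) \lor (\exists w\, N(w,w)))
Push ¬ through the quantifiers and connectives to reach negation normal form:
  (\exists x\, \neg N(x,x)) \land (\forall w\, \neg N(w,w))
Extract every quantifier outward, since the variables are now distinct and don't occur free across branches:
  \exists x\, \forall w\, (\neg N(x,x) \land \neg N(w,w))
The quantifier \exists x sits under an even number of negations (counting the antecedent side of each →), so it remains existential.

existential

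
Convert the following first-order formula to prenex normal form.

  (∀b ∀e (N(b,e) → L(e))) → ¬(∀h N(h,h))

Rewrite implications/biconditionals: A → B as ¬A ∨ B.
  ¬(∀b ∀e (¬N(b,e) ∨ L(e))) ∨ ¬(∀h N(h,h))
Push ¬ through the quantifiers and connectives to reach negation normal form:
  (∃b ∃e (N(b,e) ∧ ¬L(e))) ∨ (∃h ¬N(h,h))
Finally move all quantifiers to the prefix:
  ∃b ∃e ∃h (N(b,e) ∧ ¬L(e) ∨ ¬N(h,h))

∃b ∃e ∃h (N(b,e) ∧ ¬L(e) ∨ ¬N(h,h))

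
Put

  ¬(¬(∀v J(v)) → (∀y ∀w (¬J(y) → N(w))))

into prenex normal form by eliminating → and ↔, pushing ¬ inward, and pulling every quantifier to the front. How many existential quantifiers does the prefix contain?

Eliminate → and ↔ using ¬ and ∨.
  ¬(¬¬(∀v J(v)) ∨ (∀y ∀w (¬¬J(y) ∨ N(w))))
Move each ¬ inward, flipping quantifiers it crosses:
  (∃v ¬J(v)) ∧ (∃y ∃w (¬J(y) ∧ ¬N(w)))
All bound variables are already distinct, so no renaming is needed.
Extract every quantifier outward, since the variables are now distinct and don't occur free across branches:
  ∃v ∃y ∃w (¬J(v) ∧ ¬J(y) ∧ ¬N(w))
The prefix is ∃v ∃y ∃w: 0 universal, 3 existential.

3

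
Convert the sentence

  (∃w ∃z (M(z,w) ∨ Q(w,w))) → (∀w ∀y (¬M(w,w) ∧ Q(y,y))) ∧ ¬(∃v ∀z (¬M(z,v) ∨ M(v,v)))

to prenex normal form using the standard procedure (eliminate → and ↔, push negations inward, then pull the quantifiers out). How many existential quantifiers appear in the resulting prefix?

1

Eliminate → and ↔ using ¬ and ∨.
  ¬(∃w ∃z (M(z,w) ∨ Q(w,w))) ∨ (∀w ∀y (¬M(w,w) ∧ Q(y,y))) ∧ ¬(∃v ∀z (¬M(z,v) ∨ M(v,v)))
Push ¬ through the quantifiers and connectives to reach negation normal form:
  (∀w ∀z (¬M(z,w) ∧ ¬Q(w,w))) ∨ (∀w ∀y (¬M(w,w) ∧ Q(y,y))) ∧ (∀v ∃z (M(z,v) ∧ ¬M(v,v)))
Rename bound variables to avoid capture: w↦t, z↦v1.
  (∀w ∀z (¬M(z,w) ∧ ¬Q(w,w))) ∨ (∀t ∀y (¬M(t,t) ∧ Q(y,y))) ∧ (∀v ∃v1 (M(v1,v) ∧ ¬M(v,v)))
Finally move all quantifiers to the prefix:
  ∀w ∀z ∀t ∀y ∀v ∃v1 (¬M(z,w) ∧ ¬Q(w,w) ∨ ¬M(t,t) ∧ Q(y,y) ∧ M(v1,v) ∧ ¬M(v,v))
The prefix is ∀w ∀z ∀t ∀y ∀v ∃v1: 5 universal, 1 existential.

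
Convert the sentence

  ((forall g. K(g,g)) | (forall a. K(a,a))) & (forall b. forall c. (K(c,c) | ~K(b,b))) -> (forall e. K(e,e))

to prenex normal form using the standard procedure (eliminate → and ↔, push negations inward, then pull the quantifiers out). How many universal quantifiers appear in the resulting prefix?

Eliminate → and ↔ using ¬ and ∨.
  ~(((forall g. K(g,g)) | (forall a. K(a,a))) & (forall b. forall c. (K(c,c) | ~K(b,b)))) | (forall e. K(e,e))
Push ¬ through the quantifiers and connectives to reach negation normal form:
  (exists g. ~K(g,g)) & (exists a. ~K(a,a)) | (exists b. exists c. (~K(c,c) & K(b,b))) | (forall e. K(e,e))
Extract every quantifier outward, since the variables are now distinct and don't occur free across branches:
  exists g. exists a. exists b. exists c. forall e. (~K(g,g) & ~K(a,a) | ~K(c,c) & K(b,b) | K(e,e))
The prefix is exists g exists a exists b exists c forall e: 1 universal, 4 existential.

1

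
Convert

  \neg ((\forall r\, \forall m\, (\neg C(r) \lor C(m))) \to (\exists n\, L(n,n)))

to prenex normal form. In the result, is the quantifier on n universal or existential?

universal

First replace A → B with ¬A ∨ B.
  \neg (\neg (\forall r\, \forall m\, (\neg C(r) \lor C(m))) \lor (\exists n\, L(n,n)))
Push ¬ through the quantifiers and connectives to reach negation normal form:
  (\forall r\, \forall m\, (\neg C(r) \lor C(m))) \land (\forall n\, \neg L(n,n))
All bound variables are already distinct, so no renaming is needed.
Pull the quantifiers to the front (each side's bound variable is not free in the other side):
  \forall r\, \forall m\, \forall n\, ((\neg C(r) \lor C(m)) \land \neg L(n,n))
The quantifier \exists n sits under an odd number of negations (counting the antecedent side of each →), so it flips to \forall n.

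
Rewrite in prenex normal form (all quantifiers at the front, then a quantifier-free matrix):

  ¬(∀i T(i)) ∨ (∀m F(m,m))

Push ¬ through the quantifiers and connectives to reach negation normal form:
  (∃i ¬T(i)) ∨ (∀m F(m,m))
Pull the quantifiers to the front (each side's bound variable is not free in the other side):
  ∃i ∀m (¬T(i) ∨ F(m,m))

∃i ∀m (¬T(i) ∨ F(m,m))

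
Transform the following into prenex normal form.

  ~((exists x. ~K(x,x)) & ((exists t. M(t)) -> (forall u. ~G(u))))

forall x. exists t. exists u. (K(x,x) | M(t) & G(u))

First replace A → B with ¬A ∨ B.
  ~((exists x. ~K(x,x)) & (~(exists t. M(t)) | (forall u. ~G(u))))
Move each ¬ inward, flipping quantifiers it crosses:
  (forall x. K(x,x)) | (exists t. M(t)) & (exists u. G(u))
Finally move all quantifiers to the prefix:
  forall x. exists t. exists u. (K(x,x) | M(t) & G(u))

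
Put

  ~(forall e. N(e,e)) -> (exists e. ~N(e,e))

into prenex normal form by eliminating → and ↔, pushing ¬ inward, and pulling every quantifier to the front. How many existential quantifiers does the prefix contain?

Rewrite implications/biconditionals: A → B as ¬A ∨ B.
  ~~(forall e. N(e,e)) | (exists e. ~N(e,e))
Move each ¬ inward, flipping quantifiers it crosses:
  (forall e. N(e,e)) | (exists e. ~N(e,e))
Rename bound variables to avoid capture: e↦t.
  (forall e. N(e,e)) | (exists t. ~N(t,t))
Pull the quantifiers to the front (each side's bound variable is not free in the other side):
  forall e. exists t. (N(e,e) | ~N(t,t))
The prefix is forall e exists t: 1 universal, 1 existential.

1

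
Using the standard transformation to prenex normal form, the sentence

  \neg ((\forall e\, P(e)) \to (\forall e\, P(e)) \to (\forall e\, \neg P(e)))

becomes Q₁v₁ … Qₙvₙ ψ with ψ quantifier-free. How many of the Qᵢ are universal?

2

First replace A → B with ¬A ∨ B.
  \neg (\neg (\forall e\, P(e)) \lor \neg (\forall e\, P(e)) \lor (\forall e\, \neg P(e)))
Move each ¬ inward, flipping quantifiers it crosses:
  (\forall e\, P(e)) \land (\forall e\, P(e)) \land (\exists e\, P(e))
Standardize variables apart so no two quantifiers bind the same name: e↦a, e↦w1.
  (\forall e\, P(e)) \land (\forall a\, P(a)) \land (\exists w1\, P(w1))
Finally move all quantifiers to the prefix:
  \forall e\, \forall a\, \exists w1\, (P(e) \land P(a) \land P(w1))
The prefix is \forall e \forall a \exists w1: 2 universal, 1 existential.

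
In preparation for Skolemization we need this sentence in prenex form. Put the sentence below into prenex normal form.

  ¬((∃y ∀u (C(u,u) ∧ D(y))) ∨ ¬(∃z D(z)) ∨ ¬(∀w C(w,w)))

∀y ∃u ∃z ∀w ((¬C(u,u) ∨ ¬D(y)) ∧ D(z) ∧ C(w,w))

Push ¬ through the quantifiers and connectives to reach negation normal form:
  (∀y ∃u (¬C(u,u) ∨ ¬D(y))) ∧ (∃z D(z)) ∧ (∀w C(w,w))
All bound variables are already distinct, so no renaming is needed.
Extract every quantifier outward, since the variables are now distinct and don't occur free across branches:
  ∀y ∃u ∃z ∀w ((¬C(u,u) ∨ ¬D(y)) ∧ D(z) ∧ C(w,w))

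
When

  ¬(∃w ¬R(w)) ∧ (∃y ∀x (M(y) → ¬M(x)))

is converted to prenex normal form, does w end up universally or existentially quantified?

universal

Eliminate → and ↔ using ¬ and ∨.
  ¬(∃w ¬R(w)) ∧ (∃y ∀x (¬M(y) ∨ ¬M(x)))
Move each ¬ inward, flipping quantifiers it crosses:
  (∀w R(w)) ∧ (∃y ∀x (¬M(y) ∨ ¬M(x)))
All bound variables are already distinct, so no renaming is needed.
Extract every quantifier outward, since the variables are now distinct and don't occur free across branches:
  ∀w ∃y ∀x (R(w) ∧ (¬M(y) ∨ ¬M(x)))
The quantifier ∃w sits under an odd number of negations (counting the antecedent side of each →), so it flips to ∀w.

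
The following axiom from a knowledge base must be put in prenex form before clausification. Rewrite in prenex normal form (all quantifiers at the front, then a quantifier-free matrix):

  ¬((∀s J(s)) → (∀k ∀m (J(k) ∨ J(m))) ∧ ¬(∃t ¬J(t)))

∀s ∃k ∃m ∃t (J(s) ∧ (¬J(k) ∧ ¬J(m) ∨ ¬J(t)))

Rewrite implications/biconditionals: A → B as ¬A ∨ B.
  ¬(¬(∀s J(s)) ∨ (∀k ∀m (J(k) ∨ J(m))) ∧ ¬(∃t ¬J(t)))
Push ¬ through the quantifiers and connectives to reach negation normal form:
  (∀s J(s)) ∧ ((∃k ∃m (¬J(k) ∧ ¬J(m))) ∨ (∃t ¬J(t)))
Finally move all quantifiers to the prefix:
  ∀s ∃k ∃m ∃t (J(s) ∧ (¬J(k) ∧ ¬J(m) ∨ ¬J(t)))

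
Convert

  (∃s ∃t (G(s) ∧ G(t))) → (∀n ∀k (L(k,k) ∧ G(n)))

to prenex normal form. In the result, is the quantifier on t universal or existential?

universal

First replace A → B with ¬A ∨ B.
  ¬(∃s ∃t (G(s) ∧ G(t))) ∨ (∀n ∀k (L(k,k) ∧ G(n)))
Drive negations inward (¬∀x A ≡ ∃x ¬A, ¬∃x A ≡ ∀x ¬A, De Morgan for ∧/∨):
  (∀s ∀t (¬G(s) ∨ ¬G(t))) ∨ (∀n ∀k (L(k,k) ∧ G(n)))
Pull the quantifiers to the front (each side's bound variable is not free in the other side):
  ∀s ∀t ∀n ∀k (¬G(s) ∨ ¬G(t) ∨ L(k,k) ∧ G(n))
The quantifier ∃t sits under an odd number of negations (counting the antecedent side of each →), so it flips to ∀t.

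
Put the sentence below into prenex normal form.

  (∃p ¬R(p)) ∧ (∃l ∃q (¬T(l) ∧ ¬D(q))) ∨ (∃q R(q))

∃p ∃l ∃q ∃a (¬R(p) ∧ ¬T(l) ∧ ¬D(q) ∨ R(a))

Rename bound variables to avoid capture: q↦a.
  (∃p ¬R(p)) ∧ (∃l ∃q (¬T(l) ∧ ¬D(q))) ∨ (∃a R(a))
Extract every quantifier outward, since the variables are now distinct and don't occur free across branches:
  ∃p ∃l ∃q ∃a (¬R(p) ∧ ¬T(l) ∧ ¬D(q) ∨ R(a))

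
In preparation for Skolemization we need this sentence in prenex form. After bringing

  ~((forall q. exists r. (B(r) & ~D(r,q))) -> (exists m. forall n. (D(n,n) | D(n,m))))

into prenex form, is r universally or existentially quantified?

Rewrite implications/biconditionals: A → B as ¬A ∨ B.
  ~(~(forall q. exists r. (B(r) & ~D(r,q))) | (exists m. forall n. (D(n,n) | D(n,m))))
Move each ¬ inward, flipping quantifiers it crosses:
  (forall q. exists r. (B(r) & ~D(r,q))) & (forall m. exists n. (~D(n,n) & ~D(n,m)))
Extract every quantifier outward, since the variables are now distinct and don't occur free across branches:
  forall q. exists r. forall m. exists n. (B(r) & ~D(r,q) & ~D(n,n) & ~D(n,m))
The quantifier exists r sits under an even number of negations (counting the antecedent side of each →), so it remains existential.

existential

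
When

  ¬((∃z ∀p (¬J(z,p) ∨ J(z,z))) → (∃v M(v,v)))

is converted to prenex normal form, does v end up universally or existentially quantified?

Rewrite implications/biconditionals: A → B as ¬A ∨ B.
  ¬(¬(∃z ∀p (¬J(z,p) ∨ J(z,z))) ∨ (∃v M(v,v)))
Push ¬ through the quantifiers and connectives to reach negation normal form:
  (∃z ∀p (¬J(z,p) ∨ J(z,z))) ∧ (∀v ¬M(v,v))
Finally move all quantifiers to the prefix:
  ∃z ∀p ∀v ((¬J(z,p) ∨ J(z,z)) ∧ ¬M(v,v))
The quantifier ∃v sits under an odd number of negations (counting the antecedent side of each →), so it flips to ∀v.

universal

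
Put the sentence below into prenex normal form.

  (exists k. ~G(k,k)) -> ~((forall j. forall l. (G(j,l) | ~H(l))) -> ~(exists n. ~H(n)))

Rewrite implications/biconditionals: A → B as ¬A ∨ B.
  ~(exists k. ~G(k,k)) | ~(~(forall j. forall l. (G(j,l) | ~H(l))) | ~(exists n. ~H(n)))
Push ¬ through the quantifiers and connectives to reach negation normal form:
  (forall k. G(k,k)) | (forall j. forall l. (G(j,l) | ~H(l))) & (exists n. ~H(n))
All bound variables are already distinct, so no renaming is needed.
Extract every quantifier outward, since the variables are now distinct and don't occur free across branches:
  forall k. forall j. forall l. exists n. (G(k,k) | (G(j,l) | ~H(l)) & ~H(n))

forall k. forall j. forall l. exists n. (G(k,k) | (G(j,l) | ~H(l)) & ~H(n))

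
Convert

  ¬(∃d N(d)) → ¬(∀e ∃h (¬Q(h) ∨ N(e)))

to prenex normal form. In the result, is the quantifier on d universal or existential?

existential

Rewrite implications/biconditionals: A → B as ¬A ∨ B.
  ¬¬(∃d N(d)) ∨ ¬(∀e ∃h (¬Q(h) ∨ N(e)))
Drive negations inward (¬∀x A ≡ ∃x ¬A, ¬∃x A ≡ ∀x ¬A, De Morgan for ∧/∨):
  (∃d N(d)) ∨ (∃e ∀h (Q(h) ∧ ¬N(e)))
Pull the quantifiers to the front (each side's bound variable is not free in the other side):
  ∃d ∃e ∀h (N(d) ∨ Q(h) ∧ ¬N(e))
The quantifier ∃d sits under an even number of negations (counting the antecedent side of each →), so it remains existential.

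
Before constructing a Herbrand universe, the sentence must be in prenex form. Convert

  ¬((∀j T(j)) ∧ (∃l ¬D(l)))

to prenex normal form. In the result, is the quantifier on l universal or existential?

universal

Push ¬ through the quantifiers and connectives to reach negation normal form:
  (∃j ¬T(j)) ∨ (∀l D(l))
All bound variables are already distinct, so no renaming is needed.
Finally move all quantifiers to the prefix:
  ∃j ∀l (¬T(j) ∨ D(l))
The quantifier ∃l sits under an odd number of negations, so it flips to ∀l.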